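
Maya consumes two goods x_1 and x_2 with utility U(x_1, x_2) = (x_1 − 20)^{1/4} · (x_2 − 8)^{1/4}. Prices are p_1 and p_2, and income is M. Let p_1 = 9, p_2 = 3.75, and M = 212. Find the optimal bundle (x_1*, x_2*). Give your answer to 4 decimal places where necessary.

MRS = (x_2−8)/(x_1−20). Tangency with p_1/p_2 gives x_2−8 = (p_1/p_2)·(x_1−20).
After buying the subsistence bundle (20, 8), a share 0.5 of the remaining income goes to x_1: x_1* = 20 + 0.5·(M − 20p_1 − 8p_2)/p_1.
Discretionary income = 212 − 20·9 − 8·3.75 = 2; x_1* = 20 + 0.5·2/9 = 20.1111; x_2* = 8 + 0.5·2/3.75 = 8.2667.

x_1* = 20.1111, x_2* = 8.2667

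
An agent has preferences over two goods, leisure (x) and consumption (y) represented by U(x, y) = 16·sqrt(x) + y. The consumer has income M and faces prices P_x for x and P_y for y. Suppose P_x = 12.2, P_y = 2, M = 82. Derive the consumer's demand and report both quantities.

x* = 1.72, y* = 30.5082

Utility is quasi-linear in y; the FOC for x is 8/√x = P_x/P_y.
Thus x* = (8·P_y/P_x)² — independent of M — with the rest of income spent on y.
Plugging in: x* = (8·2/12.2)² = 1.72, y* = 30.5082.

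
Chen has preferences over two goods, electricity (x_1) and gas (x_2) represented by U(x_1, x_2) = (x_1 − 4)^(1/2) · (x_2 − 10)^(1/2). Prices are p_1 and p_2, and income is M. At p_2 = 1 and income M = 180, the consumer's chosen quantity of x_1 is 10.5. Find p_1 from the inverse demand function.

Let x_1' = x_1−4, x_2' = x_2−10. MRS = x_2'/x_1' = p_1/p_2.
After buying the subsistence bundle (4, 10), a share 0.5 of the remaining income goes to x_1: x_1* = 4 + 0.5·(M − 4p_1 − 10p_2)/p_1.
Set x_1* = 10.5 in the demand function and solve for p_1: p_1 = 10.

p_1 = 10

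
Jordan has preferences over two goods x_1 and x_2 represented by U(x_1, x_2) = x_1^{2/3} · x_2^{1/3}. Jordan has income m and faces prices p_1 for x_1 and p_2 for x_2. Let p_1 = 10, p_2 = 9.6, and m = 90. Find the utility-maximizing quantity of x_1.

Tangency: MRS = 2·x_2/x_1 = p_1/p_2.
Rearranging, p_2·x_2 = (1/2)·p_1·x_1. Substituting into the budget gives p_1·x_1·(1 + (1/2)) = m.
Demand: x_1*(p_1,p_2,m) = 2/3·m/p_1 and x_2* = 1/3·m/p_2.
At p_1=10, p_2=9.6, m=90: x_1* = 2/3·90/10 = 6.

x_1* = 6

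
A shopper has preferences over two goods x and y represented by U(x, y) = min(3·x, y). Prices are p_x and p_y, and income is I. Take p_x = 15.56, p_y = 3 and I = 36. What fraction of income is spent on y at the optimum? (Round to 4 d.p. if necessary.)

Leontief preferences: the optimum is at the kink where x/1 = y/3, i.e. y = 3·x.
Budget: p_x·x + p_y·3·x = I, so (p_x + 3·p_y)·x = I.
Demand: x*(p_x,p_y,I) = I/(p_x + 3·p_y), y* = 3·I/(p_x + 3·p_y).
Here 15.56 + 3·3 = 24.56, giving x* = 1.4658 and y* = 4.3974.
Expenditure on y: 3·4.3974 = 13.1922; share = 0.3664.

share on y = 0.3664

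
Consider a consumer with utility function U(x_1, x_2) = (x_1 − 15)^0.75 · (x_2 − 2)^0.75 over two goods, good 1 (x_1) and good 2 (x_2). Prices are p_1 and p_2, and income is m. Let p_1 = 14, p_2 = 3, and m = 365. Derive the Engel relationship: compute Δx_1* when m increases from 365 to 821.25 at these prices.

Δx_1* = 16.2946

MRS = (x_2−2)/(x_1−15). Tangency with p_1/p_2 gives x_2−2 = (p_1/p_2)·(x_1−15).
After buying the subsistence bundle (15, 2), a share 0.5 of the remaining income goes to x_1: x_1* = 15 + 0.5·(m − 15p_1 − 2p_2)/p_1.
Discretionary income = 365 − 15·14 − 2·3 = 149; x_1* = 15 + 0.5·149/14 = 20.3214.
At m' = 821.25: x_1* = 36.6161. Change: 36.6161 − 20.3214 = 16.2946.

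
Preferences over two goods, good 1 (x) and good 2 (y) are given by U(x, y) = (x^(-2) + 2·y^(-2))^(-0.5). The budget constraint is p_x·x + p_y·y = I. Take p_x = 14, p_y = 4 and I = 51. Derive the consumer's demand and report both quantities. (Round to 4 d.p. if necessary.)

x* = 2.3555, y* = 4.5059

From the CES first-order condition, (1/2)·(y/x)^(3) = p_x/p_y.
Hence y/x = (2·p_x/p_y)^(1/(3)), i.e. raised to the 1/3 power.
Substitute y = (y/x)·x into the budget: x* = I/(p_x + p_y·(y/x)).
Numerically y/x = 1.912931, so x* = 51/(14 + 4·1.912931) = 2.3555 and y* = 1.912931·2.3555 = 4.5059.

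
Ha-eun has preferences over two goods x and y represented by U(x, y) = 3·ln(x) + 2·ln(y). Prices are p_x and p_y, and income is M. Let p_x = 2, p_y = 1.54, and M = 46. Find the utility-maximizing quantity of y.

y* = 11.9481

Tangency: MRS = (3/2)·y/x = p_x/p_y.
Rearranging, p_y·y = (2/3)·p_x·x. Substituting into the budget gives p_x·x·(1 + (2/3)) = M.
Demand: x*(p_x,p_y,M) = 0.6·M/p_x and y* = 0.4·M/p_y.
At p_x=2, p_y=1.54, M=46: y* = 0.4·46/1.54 = 11.9481.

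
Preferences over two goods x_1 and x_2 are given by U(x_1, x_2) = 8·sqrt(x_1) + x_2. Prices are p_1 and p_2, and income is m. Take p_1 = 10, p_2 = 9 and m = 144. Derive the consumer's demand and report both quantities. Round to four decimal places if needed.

x_1* = 12.96, x_2* = 1.6

Utility is quasi-linear in x_2; the FOC for x_1 is 4/√x_1 = p_1/p_2.
Solve: √x_1 = 4·p_2/p_1, so x_1*(p_1,p_2) = (4·p_2/p_1)², and x_2* = (m − p_1·x_1*)/p_2.
Plugging in: x_1* = (4·9/10)² = 12.96, x_2* = 1.6.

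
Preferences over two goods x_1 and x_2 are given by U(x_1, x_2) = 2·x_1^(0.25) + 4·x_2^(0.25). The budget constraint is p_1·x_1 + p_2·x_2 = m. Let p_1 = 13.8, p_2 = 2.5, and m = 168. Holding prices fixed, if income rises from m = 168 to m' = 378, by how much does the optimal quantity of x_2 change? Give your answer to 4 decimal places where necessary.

MRS = MU_x_1/MU_x_2 = (1/2)·(x_2/x_1)^(0.75). Set equal to p_1/p_2.
Solve for the ratio: x_2/x_1 = [2·p_1/p_2]^(4/3).
With the ratio pinned down, the budget gives x_1* = m/(p_1 + p_2·(x_2/x_1)) and x_2* = (x_2/x_1)·x_1*.
Numerically x_2/x_1 = 24.582465, so x_1* = 168/(13.8 + 2.5·24.582465) = 2.2324 and x_2* = 24.582465·2.2324 = 54.8773.
At m' = 378: x_2* = 123.4739. Change: 123.4739 − 54.8773 = 68.5966.

Δx_2* = 68.5966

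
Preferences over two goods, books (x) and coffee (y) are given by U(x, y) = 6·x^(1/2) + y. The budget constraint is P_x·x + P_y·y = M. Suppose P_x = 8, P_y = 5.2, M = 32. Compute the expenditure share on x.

share on x = 0.9506

MU_x = 3/√x, MU_y = 1. Tangency: 3/√x = P_x/P_y.
Thus x* = (3·P_y/P_x)² — independent of M — with the rest of income spent on y.
Plugging in: x* = (3·5.2/8)² = 3.8025, y* = 0.3038.
Expenditure on x: 8·3.8025 = 30.42; share = 0.9506.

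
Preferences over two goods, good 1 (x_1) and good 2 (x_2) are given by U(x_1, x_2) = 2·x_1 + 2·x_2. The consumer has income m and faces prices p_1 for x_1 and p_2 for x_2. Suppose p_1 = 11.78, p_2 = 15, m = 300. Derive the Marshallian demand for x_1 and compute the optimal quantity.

Linear utility — the consumer picks whichever good has higher MU/price: 2/11.78 = 0.1698 vs 2/15 = 0.1333.
x_1 gives more utility per dollar, so spend all income on x_1: x_1* = m/p_1, x_2* = 0.
Numerically: x_1* = 25.4669, x_2* = 0.

x_1* = 25.4669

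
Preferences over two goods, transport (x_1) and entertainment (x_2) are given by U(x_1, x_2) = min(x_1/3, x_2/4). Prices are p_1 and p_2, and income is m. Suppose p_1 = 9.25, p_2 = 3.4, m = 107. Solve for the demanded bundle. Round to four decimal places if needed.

x_1* = 7.763, x_2* = 10.3507

Leontief preferences: the optimum is at the kink where x_1/3 = x_2/4, i.e. x_2 = (4/3)·x_1.
Budget: p_1·x_1 + p_2·(4/3)·x_1 = m, so (3·p_1 + 4·p_2)·x_1 = 3·m.
Demand: x_1*(p_1,p_2,m) = 3·m/(3·p_1 + 4·p_2), x_2* = 4·m/(3·p_1 + 4·p_2).
Here 3·9.25 + 4·3.4 = 41.35, giving x_1* = 7.763 and x_2* = 10.3507.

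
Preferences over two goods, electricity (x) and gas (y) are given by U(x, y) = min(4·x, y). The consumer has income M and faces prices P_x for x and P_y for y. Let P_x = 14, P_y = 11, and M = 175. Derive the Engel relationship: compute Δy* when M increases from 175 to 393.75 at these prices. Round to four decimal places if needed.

Δy* = 15.0862

Leontief preferences: the optimum is at the kink where x/1 = y/4, i.e. y = 4·x.
Budget: P_x·x + P_y·4·x = M, so (P_x + 4·P_y)·x = M.
Demand: x*(P_x,P_y,M) = M/(P_x + 4·P_y), y* = 4·M/(P_x + 4·P_y).
Here 14 + 4·11 = 58, giving y* = 12.069.
At M' = 393.75: y* = 27.1552. Change: 27.1552 − 12.069 = 15.0862.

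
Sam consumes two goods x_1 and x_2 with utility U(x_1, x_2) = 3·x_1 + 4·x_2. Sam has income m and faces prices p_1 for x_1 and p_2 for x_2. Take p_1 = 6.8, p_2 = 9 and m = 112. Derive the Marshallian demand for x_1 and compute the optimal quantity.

x_1* = 0

Linear utility — the consumer picks whichever good has higher MU/price: 3/6.8 = 0.4412 vs 4/9 = 0.4444.
x_2 gives more utility per dollar, so spend all income on x_2: x_2* = m/p_2, x_1* = 0.
Numerically: x_1* = 0, x_2* = 12.4444.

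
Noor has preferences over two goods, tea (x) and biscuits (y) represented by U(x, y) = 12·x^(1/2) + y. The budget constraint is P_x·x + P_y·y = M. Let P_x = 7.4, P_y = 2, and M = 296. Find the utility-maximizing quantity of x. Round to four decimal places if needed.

x* = 2.6297

Set MRS = P_x/P_y: 6·x^(−1/2) = P_x/P_y.
Solve: √x = 6·P_y/P_x, so x*(P_x,P_y) = (6·P_y/P_x)², and y* = (M − P_x·x*)/P_y.
Plugging in: x* = (6·2/7.4)² = 2.6297.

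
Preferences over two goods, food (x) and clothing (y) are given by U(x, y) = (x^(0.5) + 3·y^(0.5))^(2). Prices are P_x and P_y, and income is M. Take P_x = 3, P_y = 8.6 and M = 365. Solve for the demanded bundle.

x* = 29.3914, y* = 32.1891

MRS = MU_x/MU_y = (1/3)·(y/x)^(0.5). Set equal to P_x/P_y.
Hence y/x = (3·P_x/P_y)^(1/(0.5)), i.e. raised to the 2 power.
With the ratio pinned down, the budget gives x* = M/(P_x + P_y·(y/x)) and y* = (y/x)·x*.
Numerically y/x = 1.095187, so x* = 365/(3 + 8.6·1.095187) = 29.3914 and y* = 1.095187·29.3914 = 32.1891.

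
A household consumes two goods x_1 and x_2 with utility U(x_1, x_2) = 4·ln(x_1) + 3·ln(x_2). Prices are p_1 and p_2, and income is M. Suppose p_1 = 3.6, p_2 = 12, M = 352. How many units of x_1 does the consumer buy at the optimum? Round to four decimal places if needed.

MU_x_1/MU_x_2 = (4·x_2)/(3·x_1); tangency sets this equal to p_1/p_2.
Rearranging, p_2·x_2 = (3/4)·p_1·x_1. Substituting into the budget gives p_1·x_1·(1 + (3/4)) = M.
Demand: x_1*(p_1,p_2,M) = 4/7·M/p_1 and x_2* = 3/7·M/p_2.
At p_1=3.6, p_2=12, M=352: x_1* = 4/7·352/3.6 = 55.873.

x_1* = 55.873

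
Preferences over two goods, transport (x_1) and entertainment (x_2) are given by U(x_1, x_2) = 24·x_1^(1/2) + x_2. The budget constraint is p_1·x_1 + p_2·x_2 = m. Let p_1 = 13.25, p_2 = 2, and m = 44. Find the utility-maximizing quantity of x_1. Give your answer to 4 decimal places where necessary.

Plugging in: x_1* = (12·2/13.25)² = 3.2809.

x_1* = 3.2809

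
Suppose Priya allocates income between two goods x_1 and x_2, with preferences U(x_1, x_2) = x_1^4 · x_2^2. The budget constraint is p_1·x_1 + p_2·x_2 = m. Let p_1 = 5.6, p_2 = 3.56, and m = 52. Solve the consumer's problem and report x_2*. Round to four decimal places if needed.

x_2* = 4.8689

Demand: x_1*(p_1,p_2,m) = 2/3·m/p_1 and x_2* = 1/3·m/p_2.
At p_1=5.6, p_2=3.56, m=52: x_2* = 1/3·52/3.56 = 4.8689.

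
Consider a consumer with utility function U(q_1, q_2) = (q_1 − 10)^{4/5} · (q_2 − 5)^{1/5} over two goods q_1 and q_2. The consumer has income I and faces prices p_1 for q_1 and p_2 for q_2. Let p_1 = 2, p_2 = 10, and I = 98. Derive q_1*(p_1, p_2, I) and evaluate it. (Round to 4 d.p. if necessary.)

This is Cobb-Douglas in (q_1−10, q_2−5): tangency gives 0.8·p_2·(q_2−5) = 0.2·p_1·(q_1−10).
Substituting into the budget: q_1* = 10 + 0.8·(I − 10·p_1 − 5·p_2)/p_1, and q_2* = 5 + 0.2·(…)/p_2.
Discretionary income = 98 − 10·2 − 5·10 = 28; q_1* = 10 + 0.8·28/2 = 21.2.

q_1* = 21.2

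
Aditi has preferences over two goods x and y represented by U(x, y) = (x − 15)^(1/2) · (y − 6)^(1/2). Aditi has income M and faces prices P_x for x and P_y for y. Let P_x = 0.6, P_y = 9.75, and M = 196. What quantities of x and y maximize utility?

x* = 122.0833, y* = 12.5897

This is Cobb-Douglas in (x−15, y−6): tangency gives 0.5·P_y·(y−6) = 0.5·P_x·(x−15).
After buying the subsistence bundle (15, 6), a share 0.5 of the remaining income goes to x: x* = 15 + 0.5·(M − 15P_x − 6P_y)/P_x.
Discretionary income = 196 − 15·0.6 − 6·9.75 = 128.5; x* = 15 + 0.5·128.5/0.6 = 122.0833; y* = 6 + 0.5·128.5/9.75 = 12.5897.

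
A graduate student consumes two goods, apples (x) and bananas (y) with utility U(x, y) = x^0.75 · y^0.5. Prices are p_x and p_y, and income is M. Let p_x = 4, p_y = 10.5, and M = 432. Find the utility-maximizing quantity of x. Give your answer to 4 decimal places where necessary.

The MRS is (3/2)·y/x. Set MRS = p_x/p_y.
So 0.75·p_y·y = 0.5·p_x·x; combined with the budget, a share 0.6 of income goes to x.
Demand: x*(p_x,p_y,M) = 0.6·M/p_x and y* = 0.4·M/p_y.
At p_x=4, p_y=10.5, M=432: x* = 0.6·432/4 = 64.8.

x* = 64.8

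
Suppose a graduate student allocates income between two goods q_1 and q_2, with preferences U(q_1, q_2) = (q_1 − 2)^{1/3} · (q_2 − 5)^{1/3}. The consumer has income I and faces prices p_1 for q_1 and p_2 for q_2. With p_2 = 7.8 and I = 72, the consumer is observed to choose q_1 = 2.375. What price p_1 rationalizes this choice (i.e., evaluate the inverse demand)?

p_1 = 12

Let q_1' = q_1−2, q_2' = q_2−5. MRS = q_2'/q_1' = p_1/p_2.
After buying the subsistence bundle (2, 5), a share 0.5 of the remaining income goes to q_1: q_1* = 2 + 0.5·(I − 2p_1 − 5p_2)/p_1.
Set q_1* = 2.375 in the demand function and solve for p_1: p_1 = 12.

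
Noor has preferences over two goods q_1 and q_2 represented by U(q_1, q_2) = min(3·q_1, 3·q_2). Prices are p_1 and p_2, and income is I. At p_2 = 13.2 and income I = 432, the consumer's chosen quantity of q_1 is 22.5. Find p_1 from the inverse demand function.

p_1 = 6

Leontief preferences: the optimum is at the kink where q_1/3 = q_2/3, i.e. q_2 = q_1.
Budget: p_1·q_1 + p_2·q_1 = I, so (3·p_1 + 3·p_2)·q_1 = 3·I.
Demand: q_1*(p_1,p_2,I) = 3·I/(3·p_1 + 3·p_2), q_2* = 3·I/(3·p_1 + 3·p_2).
Set q_1* = 22.5 in the demand function and solve for p_1: p_1 = 6.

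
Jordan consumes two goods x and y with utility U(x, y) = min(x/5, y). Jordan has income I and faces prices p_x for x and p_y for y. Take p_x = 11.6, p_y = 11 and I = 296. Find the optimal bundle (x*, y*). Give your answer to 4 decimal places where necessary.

With perfect complements, no substitution: consume in ratio x:y = 5:1.
Budget: p_x·x + p_y·(1/5)·x = I, so (5·p_x + p_y)·x = 5·I.
Demand: x*(p_x,p_y,I) = 5·I/(5·p_x + p_y), y* = I/(5·p_x + p_y).
Here 5·11.6 + 11 = 69, giving x* = 21.4493 and y* = 4.2899.

x* = 21.4493, y* = 4.2899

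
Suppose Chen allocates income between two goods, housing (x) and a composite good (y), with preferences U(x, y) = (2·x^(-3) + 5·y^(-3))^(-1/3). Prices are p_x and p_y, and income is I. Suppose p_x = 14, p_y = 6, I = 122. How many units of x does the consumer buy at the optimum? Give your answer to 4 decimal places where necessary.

x* = 5.2305

Substitute y = (y/x)·x into the budget: x* = I/(p_x + p_y·(y/x)).
Numerically y/x = 1.554101, so x* = 122/(14 + 6·1.554101) = 5.2305.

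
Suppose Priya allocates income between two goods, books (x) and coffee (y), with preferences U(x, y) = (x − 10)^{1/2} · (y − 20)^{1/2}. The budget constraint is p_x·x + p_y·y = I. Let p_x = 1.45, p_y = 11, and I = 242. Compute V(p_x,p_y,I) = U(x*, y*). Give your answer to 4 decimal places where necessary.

V = 0.939

Let x' = x−10, y' = y−20. MRS = y'/x' = p_x/p_y.
After buying the subsistence bundle (10, 20), a share 0.5 of the remaining income goes to x: x* = 10 + 0.5·(I − 10p_x − 20p_y)/p_x.
Discretionary income = 242 − 10·1.45 − 20·11 = 7.5; x* = 10 + 0.5·7.5/1.45 = 12.5862; y* = 20 + 0.5·7.5/11 = 20.3409.
Utility at the optimum: U(12.5862, 20.3409) = 0.939.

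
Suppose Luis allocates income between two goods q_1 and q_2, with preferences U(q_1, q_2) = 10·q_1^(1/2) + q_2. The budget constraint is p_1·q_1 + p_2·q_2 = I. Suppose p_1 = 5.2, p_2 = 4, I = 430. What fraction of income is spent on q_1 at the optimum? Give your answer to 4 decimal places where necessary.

share on q_1 = 0.1789

Utility is quasi-linear in q_2; the FOC for q_1 is 5/√q_1 = p_1/p_2.
Solve: √q_1 = 5·p_2/p_1, so q_1*(p_1,p_2) = (5·p_2/p_1)², and q_2* = (I − p_1·q_1*)/p_2.
Plugging in: q_1* = (5·4/5.2)² = 14.7929, q_2* = 88.2692.
Expenditure on q_1: 5.2·14.7929 = 76.9231; share = 0.1789.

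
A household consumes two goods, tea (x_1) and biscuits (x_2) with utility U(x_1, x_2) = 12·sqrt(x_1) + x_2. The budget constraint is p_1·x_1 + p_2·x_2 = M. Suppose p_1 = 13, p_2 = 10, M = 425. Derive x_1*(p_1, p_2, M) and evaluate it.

x_1* = 21.3018

Utility is quasi-linear in x_2; the FOC for x_1 is 6/√x_1 = p_1/p_2.
Solve: √x_1 = 6·p_2/p_1, so x_1*(p_1,p_2) = (6·p_2/p_1)², and x_2* = (M − p_1·x_1*)/p_2.
Plugging in: x_1* = (6·10/13)² = 21.3018.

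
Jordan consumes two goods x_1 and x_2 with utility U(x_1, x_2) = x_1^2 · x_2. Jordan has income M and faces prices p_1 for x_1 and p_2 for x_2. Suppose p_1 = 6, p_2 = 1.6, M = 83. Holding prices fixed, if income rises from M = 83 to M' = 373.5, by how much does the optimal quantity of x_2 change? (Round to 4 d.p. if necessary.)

Δx_2* = 60.5208

MU_x_1/MU_x_2 = (2·x_2)/(x_1); tangency sets this equal to p_1/p_2.
Rearranging, p_2·x_2 = (1/2)·p_1·x_1. Substituting into the budget gives p_1·x_1·(1 + (1/2)) = M.
Demand: x_1*(p_1,p_2,M) = 2/3·M/p_1 and x_2* = 1/3·M/p_2.
At p_1=6, p_2=1.6, M=83: x_2* = 1/3·83/1.6 = 17.2917.
At M' = 373.5: x_2* = 77.8125. Change: 77.8125 − 17.2917 = 60.5208.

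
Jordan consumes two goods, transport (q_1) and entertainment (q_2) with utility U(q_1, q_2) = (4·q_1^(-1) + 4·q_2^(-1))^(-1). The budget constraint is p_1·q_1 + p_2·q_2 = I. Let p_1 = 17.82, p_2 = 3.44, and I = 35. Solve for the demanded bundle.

q_1* = 1.3645, q_2* = 3.1057

Numerically q_2/q_1 = 2.276012, so q_1* = 35/(17.82 + 3.44·2.276012) = 1.3645 and q_2* = 2.276012·1.3645 = 3.1057.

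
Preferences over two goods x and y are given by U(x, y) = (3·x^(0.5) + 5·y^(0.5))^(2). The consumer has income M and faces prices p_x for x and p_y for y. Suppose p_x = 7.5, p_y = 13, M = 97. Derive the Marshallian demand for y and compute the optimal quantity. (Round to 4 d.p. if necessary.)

y* = 4.5945

From the CES first-order condition, (3/5)·(y/x)^(0.5) = p_x/p_y.
Solve for the ratio: y/x = [(5/3)·p_x/p_y]^(2).
With the ratio pinned down, the budget gives x* = M/(p_x + p_y·(y/x)) and y* = (y/x)·x*.
Numerically y/x = 0.924556, so x* = 97/(7.5 + 13·0.924556) = 4.9695 and y* = 0.924556·4.9695 = 4.5945.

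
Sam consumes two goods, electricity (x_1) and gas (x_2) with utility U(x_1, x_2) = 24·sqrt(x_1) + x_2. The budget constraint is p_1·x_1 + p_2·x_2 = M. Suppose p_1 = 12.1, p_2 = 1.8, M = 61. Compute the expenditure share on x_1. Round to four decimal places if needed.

Utility is quasi-linear in x_2; the FOC for x_1 is 12/√x_1 = p_1/p_2.
Thus x_1* = (12·p_2/p_1)² — independent of M — with the rest of income spent on x_2.
Plugging in: x_1* = (12·1.8/12.1)² = 3.1867, x_2* = 12.4674.
Expenditure on x_1: 12.1·3.1867 = 38.5587; share = 0.6321.

share on x_1 = 0.6321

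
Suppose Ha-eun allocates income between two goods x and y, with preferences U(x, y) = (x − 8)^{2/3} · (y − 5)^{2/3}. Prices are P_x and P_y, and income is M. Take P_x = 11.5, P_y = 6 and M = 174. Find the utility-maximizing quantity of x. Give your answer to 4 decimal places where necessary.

x* = 10.2609

This is Cobb-Douglas in (x−8, y−5): tangency gives 2/3·P_y·(y−5) = 2/3·P_x·(x−8).
After buying the subsistence bundle (8, 5), a share 0.5 of the remaining income goes to x: x* = 8 + 0.5·(M − 8P_x − 5P_y)/P_x.
Discretionary income = 174 − 8·11.5 − 5·6 = 52; x* = 8 + 0.5·52/11.5 = 10.2609.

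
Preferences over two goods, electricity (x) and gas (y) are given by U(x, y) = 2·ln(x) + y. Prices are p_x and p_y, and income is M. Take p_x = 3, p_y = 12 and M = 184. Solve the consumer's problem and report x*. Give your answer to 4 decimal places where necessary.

x* = 8

Set MRS = p_x/p_y: (2/x)/1 = p_x/p_y.
So x*(p_x,p_y) = 2·p_y/p_x, independent of income; and y* = (M − 2·p_y)/p_y.
At the given prices: x* = 2·12/3 = 8.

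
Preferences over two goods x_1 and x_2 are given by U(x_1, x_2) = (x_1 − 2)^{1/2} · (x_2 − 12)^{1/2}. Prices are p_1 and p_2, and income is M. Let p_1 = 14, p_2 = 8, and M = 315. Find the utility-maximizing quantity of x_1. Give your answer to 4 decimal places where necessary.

x_1* = 8.8214

This is Cobb-Douglas in (x_1−2, x_2−12): tangency gives 0.5·p_2·(x_2−12) = 0.5·p_1·(x_1−2).
Substituting into the budget: x_1* = 2 + 0.5·(M − 2·p_1 − 12·p_2)/p_1, and x_2* = 12 + 0.5·(…)/p_2.
Discretionary income = 315 − 2·14 − 12·8 = 191; x_1* = 2 + 0.5·191/14 = 8.8214.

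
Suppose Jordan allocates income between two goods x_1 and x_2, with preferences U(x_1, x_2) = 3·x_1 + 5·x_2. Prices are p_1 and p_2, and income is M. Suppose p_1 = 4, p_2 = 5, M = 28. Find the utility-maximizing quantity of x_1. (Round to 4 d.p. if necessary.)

Linear utility — the consumer picks whichever good has higher MU/price: 3/4 = 0.75 vs 5/5 = 1.
x_2 gives more utility per dollar, so spend all income on x_2: x_2* = M/p_2, x_1* = 0.
Numerically: x_1* = 0, x_2* = 5.6.

x_1* = 0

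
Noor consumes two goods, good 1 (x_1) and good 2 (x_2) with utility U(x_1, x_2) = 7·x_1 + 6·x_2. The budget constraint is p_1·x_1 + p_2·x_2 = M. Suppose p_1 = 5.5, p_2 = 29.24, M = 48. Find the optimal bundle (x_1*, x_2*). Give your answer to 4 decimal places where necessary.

x_1* = 8.7273, x_2* = 0

Perfect substitutes: compare marginal utility per dollar. 7/p_1 vs 6/p_2 → 1.2727 vs 0.2052.
x_1 gives more utility per dollar, so spend all income on x_1: x_1* = M/p_1, x_2* = 0.
Numerically: x_1* = 8.7273, x_2* = 0.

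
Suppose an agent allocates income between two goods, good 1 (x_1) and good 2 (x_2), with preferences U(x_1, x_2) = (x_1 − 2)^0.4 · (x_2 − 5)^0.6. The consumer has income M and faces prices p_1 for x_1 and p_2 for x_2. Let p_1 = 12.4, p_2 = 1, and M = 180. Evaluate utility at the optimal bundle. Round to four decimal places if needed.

V = 27.9908

MRS = (2/3)·(x_2−5)/(x_1−2). Tangency with p_1/p_2 gives x_2−5 = (3/2)·(p_1/p_2)·(x_1−2).
Substituting into the budget: x_1* = 2 + 0.4·(M − 2·p_1 − 5·p_2)/p_1, and x_2* = 5 + 0.6·(…)/p_2.
Discretionary income = 180 − 2·12.4 − 5·1 = 150.2; x_1* = 2 + 0.4·150.2/12.4 = 6.8452; x_2* = 5 + 0.6·150.2/1 = 95.12.
Utility at the optimum: U(6.8452, 95.12) = 27.9908.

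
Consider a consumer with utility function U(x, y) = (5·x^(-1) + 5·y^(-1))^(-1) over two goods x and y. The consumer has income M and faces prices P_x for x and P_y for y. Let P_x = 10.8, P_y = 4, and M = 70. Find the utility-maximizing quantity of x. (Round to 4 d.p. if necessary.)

x* = 4.0293

MRS = MU_x/MU_y = (y/x)^(2). Set equal to P_x/P_y.
Solve for the ratio: y/x = [P_x/P_y]^(0.5).
With the ratio pinned down, the budget gives x* = M/(P_x + P_y·(y/x)) and y* = (y/x)·x*.
Numerically y/x = 1.643168, so x* = 70/(10.8 + 4·1.643168) = 4.0293.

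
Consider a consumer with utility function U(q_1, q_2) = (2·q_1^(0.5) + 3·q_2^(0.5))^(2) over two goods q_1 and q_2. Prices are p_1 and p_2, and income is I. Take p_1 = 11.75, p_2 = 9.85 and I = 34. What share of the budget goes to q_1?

share on q_1 = 0.2714

MU_q_1 ∝ 2·q_1^(-0.5), MU_q_2 ∝ 3·q_2^(-0.5), so MRS = (2/3)·(q_2/q_1)^(0.5) = p_1/p_2.
Solve for the ratio: q_2/q_1 = [(3/2)·p_1/p_2]^(2).
Substitute q_2 = (q_2/q_1)·q_1 into the budget: q_1* = I/(p_1 + p_2·(q_2/q_1)).
Numerically q_2/q_1 = 3.201738, so q_1* = 34/(11.75 + 9.85·3.201738) = 0.7855 and q_2* = 3.201738·0.7855 = 2.5148.
Expenditure on q_1: 11.75·0.7855 = 9.2291; share = 0.2714.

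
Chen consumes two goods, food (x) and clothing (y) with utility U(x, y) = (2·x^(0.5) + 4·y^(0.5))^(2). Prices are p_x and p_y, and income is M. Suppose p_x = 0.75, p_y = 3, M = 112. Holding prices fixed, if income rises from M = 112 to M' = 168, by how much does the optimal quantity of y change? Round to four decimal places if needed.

MRS = MU_x/MU_y = (1/2)·(y/x)^(0.5). Set equal to p_x/p_y.
Hence y/x = (2·p_x/p_y)^(1/(0.5)), i.e. raised to the 2 power.
With the ratio pinned down, the budget gives x* = M/(p_x + p_y·(y/x)) and y* = (y/x)·x*.
Numerically y/x = 0.25, so x* = 112/(0.75 + 3·0.25) = 74.6667 and y* = 0.25·74.6667 = 18.6667.
At M' = 168: y* = 28. Change: 28 − 18.6667 = 9.3333.

Δy* = 9.3333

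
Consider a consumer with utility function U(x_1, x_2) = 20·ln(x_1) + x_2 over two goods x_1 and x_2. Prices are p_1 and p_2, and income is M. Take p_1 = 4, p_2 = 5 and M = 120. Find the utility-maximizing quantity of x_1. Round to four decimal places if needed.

So x_1*(p_1,p_2) = 20·p_2/p_1, independent of income; and x_2* = (M − 20·p_2)/p_2.
At the given prices: x_1* = 20·5/4 = 25.

x_1* = 25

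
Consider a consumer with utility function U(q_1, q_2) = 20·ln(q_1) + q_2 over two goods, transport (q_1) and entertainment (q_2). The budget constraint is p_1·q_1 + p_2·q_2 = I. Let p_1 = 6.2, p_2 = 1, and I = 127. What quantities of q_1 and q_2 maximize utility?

So q_1*(p_1,p_2) = 20·p_2/p_1, independent of income; and q_2* = (I − 20·p_2)/p_2.
At the given prices: q_1* = 20·1/6.2 = 3.2258, and q_2* = 107.

q_1* = 3.2258, q_2* = 107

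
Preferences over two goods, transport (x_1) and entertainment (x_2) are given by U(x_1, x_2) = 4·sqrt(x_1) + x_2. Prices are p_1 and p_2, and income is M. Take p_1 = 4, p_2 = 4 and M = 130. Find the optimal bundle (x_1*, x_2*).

Solve: √x_1 = 2·p_2/p_1, so x_1*(p_1,p_2) = (2·p_2/p_1)², and x_2* = (M − p_1·x_1*)/p_2.
Plugging in: x_1* = (2·4/4)² = 4, x_2* = 28.5.

x_1* = 4, x_2* = 28.5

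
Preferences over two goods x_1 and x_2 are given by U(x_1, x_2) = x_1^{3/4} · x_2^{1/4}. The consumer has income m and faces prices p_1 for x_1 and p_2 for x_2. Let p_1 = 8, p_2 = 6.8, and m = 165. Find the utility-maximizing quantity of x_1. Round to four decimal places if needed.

x_1* = 15.4688

Tangency: MRS = 3·x_2/x_1 = p_1/p_2.
So 0.75·p_2·x_2 = 0.25·p_1·x_1; combined with the budget, a share 0.75 of income goes to x_1.
Demand: x_1*(p_1,p_2,m) = 0.75·m/p_1 and x_2* = 0.25·m/p_2.
At p_1=8, p_2=6.8, m=165: x_1* = 0.75·165/8 = 15.4688.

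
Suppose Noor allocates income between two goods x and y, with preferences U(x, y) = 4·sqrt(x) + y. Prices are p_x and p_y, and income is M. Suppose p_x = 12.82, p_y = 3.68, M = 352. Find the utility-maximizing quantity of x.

x* = 0.3296

Thus x* = (2·p_y/p_x)² — independent of M — with the rest of income spent on y.
Plugging in: x* = (2·3.68/12.82)² = 0.3296.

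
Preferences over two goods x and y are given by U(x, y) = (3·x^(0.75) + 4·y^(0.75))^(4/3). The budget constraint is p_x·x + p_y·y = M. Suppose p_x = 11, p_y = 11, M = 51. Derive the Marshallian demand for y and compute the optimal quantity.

y* = 3.522

MRS = MU_x/MU_y = (3/4)·(y/x)^(0.25). Set equal to p_x/p_y.
Solve for the ratio: y/x = [(4/3)·p_x/p_y]^(4).
With the ratio pinned down, the budget gives x* = M/(p_x + p_y·(y/x)) and y* = (y/x)·x*.
Numerically y/x = 3.160494, so x* = 51/(11 + 11·3.160494) = 1.1144 and y* = 3.160494·1.1144 = 3.522.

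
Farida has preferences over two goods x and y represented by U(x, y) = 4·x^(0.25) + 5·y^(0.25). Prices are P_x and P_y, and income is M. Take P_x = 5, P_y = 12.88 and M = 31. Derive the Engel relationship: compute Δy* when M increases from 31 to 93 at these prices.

With the ratio pinned down, the budget gives x* = M/(P_x + P_y·(y/x)) and y* = (y/x)·x*.
Numerically y/x = 0.381316, so x* = 31/(5 + 12.88·0.381316) = 3.1277 and y* = 0.381316·3.1277 = 1.1927.
At M' = 93: y* = 3.578. Change: 3.578 − 1.1927 = 2.3853.

Δy* = 2.3853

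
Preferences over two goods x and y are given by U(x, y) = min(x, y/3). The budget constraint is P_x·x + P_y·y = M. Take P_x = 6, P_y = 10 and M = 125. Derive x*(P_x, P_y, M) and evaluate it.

Demand: x*(P_x,P_y,M) = M/(P_x + 3·P_y), y* = 3·M/(P_x + 3·P_y).
Here 6 + 3·10 = 36, giving x* = 3.4722.

x* = 3.4722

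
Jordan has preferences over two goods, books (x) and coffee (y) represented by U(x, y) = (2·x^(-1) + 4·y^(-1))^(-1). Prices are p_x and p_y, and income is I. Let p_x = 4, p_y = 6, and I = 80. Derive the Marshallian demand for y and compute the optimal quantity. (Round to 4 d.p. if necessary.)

MU_x ∝ 2·x^(-2), MU_y ∝ 4·y^(-2), so MRS = (1/2)·(y/x)^(2) = p_x/p_y.
Solve for the ratio: y/x = [2·p_x/p_y]^(0.5).
Substitute y = (y/x)·x into the budget: x* = I/(p_x + p_y·(y/x)).
Numerically y/x = 1.154701, so x* = 80/(4 + 6·1.154701) = 7.3205 and y* = 1.154701·7.3205 = 8.453.

y* = 8.453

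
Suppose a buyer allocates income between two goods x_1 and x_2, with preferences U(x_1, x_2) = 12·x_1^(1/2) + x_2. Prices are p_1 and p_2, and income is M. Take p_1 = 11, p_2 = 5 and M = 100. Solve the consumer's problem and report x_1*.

Utility is quasi-linear in x_2; the FOC for x_1 is 6/√x_1 = p_1/p_2.
Solve: √x_1 = 6·p_2/p_1, so x_1*(p_1,p_2) = (6·p_2/p_1)², and x_2* = (M − p_1·x_1*)/p_2.
Plugging in: x_1* = (6·5/11)² = 7.438.

x_1* = 7.438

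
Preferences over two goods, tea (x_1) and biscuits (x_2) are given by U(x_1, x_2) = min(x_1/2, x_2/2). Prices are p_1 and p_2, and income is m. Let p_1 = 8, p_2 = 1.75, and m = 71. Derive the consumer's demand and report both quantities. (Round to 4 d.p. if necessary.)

With perfect complements, no substitution: consume in ratio x_1:x_2 = 2:2.
Budget: p_1·x_1 + p_2·x_1 = m, so (2·p_1 + 2·p_2)·x_1 = 2·m.
Demand: x_1*(p_1,p_2,m) = 2·m/(2·p_1 + 2·p_2), x_2* = 2·m/(2·p_1 + 2·p_2).
Here 2·8 + 2·1.75 = 19.5, giving x_1* = 7.2821 and x_2* = 7.2821.

x_1* = 7.2821, x_2* = 7.2821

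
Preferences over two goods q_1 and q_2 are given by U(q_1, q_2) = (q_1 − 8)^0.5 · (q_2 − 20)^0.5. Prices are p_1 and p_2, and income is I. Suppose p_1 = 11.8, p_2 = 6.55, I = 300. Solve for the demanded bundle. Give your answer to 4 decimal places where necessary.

q_1* = 11.161, q_2* = 25.6947

This is Cobb-Douglas in (q_1−8, q_2−20): tangency gives 0.5·p_2·(q_2−20) = 0.5·p_1·(q_1−8).
Substituting into the budget: q_1* = 8 + 0.5·(I − 8·p_1 − 20·p_2)/p_1, and q_2* = 20 + 0.5·(…)/p_2.
Discretionary income = 300 − 8·11.8 − 20·6.55 = 74.6; q_1* = 8 + 0.5·74.6/11.8 = 11.161; q_2* = 20 + 0.5·74.6/6.55 = 25.6947.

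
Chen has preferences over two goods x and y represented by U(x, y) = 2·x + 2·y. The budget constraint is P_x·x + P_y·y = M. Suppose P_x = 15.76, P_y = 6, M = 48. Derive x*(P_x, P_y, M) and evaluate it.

x* = 0

Perfect substitutes: compare marginal utility per dollar. 2/P_x vs 2/P_y → 0.1269 vs 0.3333.
y gives more utility per dollar, so spend all income on y: y* = M/P_y, x* = 0.
Numerically: x* = 0, y* = 8.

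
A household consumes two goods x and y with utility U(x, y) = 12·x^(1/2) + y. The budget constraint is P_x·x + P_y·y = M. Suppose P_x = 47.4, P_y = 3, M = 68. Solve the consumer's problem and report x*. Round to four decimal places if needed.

Utility is quasi-linear in y; the FOC for x is 6/√x = P_x/P_y.
Thus x* = (6·P_y/P_x)² — independent of M — with the rest of income spent on y.
Plugging in: x* = (6·3/47.4)² = 0.1442.

x* = 0.1442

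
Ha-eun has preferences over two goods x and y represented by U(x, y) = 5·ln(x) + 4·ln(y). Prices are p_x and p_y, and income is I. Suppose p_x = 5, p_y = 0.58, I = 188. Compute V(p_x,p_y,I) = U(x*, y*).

Demand: x*(p_x,p_y,I) = 5/9·I/p_x and y* = 4/9·I/p_y.
At p_x=5, p_y=0.58, I=188: x* = 5/9·188/5 = 20.8889, y* = 144.0613.
Utility at the optimum: U(20.8889, 144.0613) = 35.077.

V = 35.077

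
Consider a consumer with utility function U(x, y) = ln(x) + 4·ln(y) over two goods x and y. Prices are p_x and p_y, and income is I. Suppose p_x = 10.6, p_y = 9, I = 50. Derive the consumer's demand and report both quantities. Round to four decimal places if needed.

x* = 0.9434, y* = 4.4444

Tangency: MRS = (1/4)·y/x = p_x/p_y.
Rearranging, p_y·y = 4·p_x·x. Substituting into the budget gives p_x·x·(1 + 4) = I.
Demand: x*(p_x,p_y,I) = 0.2·I/p_x and y* = 0.8·I/p_y.
At p_x=10.6, p_y=9, I=50: x* = 0.2·50/10.6 = 0.9434, y* = 4.4444.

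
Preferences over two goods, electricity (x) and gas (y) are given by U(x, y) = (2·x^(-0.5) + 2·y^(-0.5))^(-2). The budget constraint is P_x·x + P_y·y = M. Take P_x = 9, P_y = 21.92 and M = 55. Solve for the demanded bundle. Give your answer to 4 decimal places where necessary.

x* = 2.6055, y* = 1.4393

MU_x ∝ 2·x^(-1.5), MU_y ∝ 2·y^(-1.5), so MRS = (y/x)^(1.5) = P_x/P_y.
Hence y/x = (P_x/P_y)^(1/(1.5)), i.e. raised to the 2/3 power.
With the ratio pinned down, the budget gives x* = M/(P_x + P_y·(y/x)) and y* = (y/x)·x*.
Numerically y/x = 0.552418, so x* = 55/(9 + 21.92·0.552418) = 2.6055 and y* = 0.552418·2.6055 = 1.4393.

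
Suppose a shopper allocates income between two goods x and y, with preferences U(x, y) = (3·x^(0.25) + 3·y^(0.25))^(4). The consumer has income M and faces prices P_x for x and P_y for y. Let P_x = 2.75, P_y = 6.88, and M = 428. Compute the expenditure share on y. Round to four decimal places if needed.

share on y = 0.4242

From the CES first-order condition, (y/x)^(0.75) = P_x/P_y.
Hence y/x = (P_x/P_y)^(1/(0.75)), i.e. raised to the 4/3 power.
Substitute y = (y/x)·x into the budget: x* = M/(P_x + P_y·(y/x)).
Numerically y/x = 0.294437, so x* = 428/(2.75 + 6.88·0.294437) = 89.6199 and y* = 0.294437·89.6199 = 26.3874.
Expenditure on y: 6.88·26.3874 = 181.5453; share = 0.4242.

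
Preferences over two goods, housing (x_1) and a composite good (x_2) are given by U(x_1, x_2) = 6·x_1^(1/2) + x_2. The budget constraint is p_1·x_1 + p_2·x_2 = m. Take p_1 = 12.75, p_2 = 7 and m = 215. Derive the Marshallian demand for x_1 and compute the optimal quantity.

Set MRS = p_1/p_2: 3·x_1^(−1/2) = p_1/p_2.
Solve: √x_1 = 3·p_2/p_1, so x_1*(p_1,p_2) = (3·p_2/p_1)², and x_2* = (m − p_1·x_1*)/p_2.
Plugging in: x_1* = (3·7/12.75)² = 2.7128.

x_1* = 2.7128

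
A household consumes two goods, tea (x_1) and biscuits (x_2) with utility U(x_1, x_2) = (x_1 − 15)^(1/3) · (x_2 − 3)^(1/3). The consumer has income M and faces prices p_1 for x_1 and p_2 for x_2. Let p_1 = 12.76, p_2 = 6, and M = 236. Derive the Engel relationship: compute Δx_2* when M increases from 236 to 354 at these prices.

Discretionary income = 236 − 15·12.76 − 3·6 = 26.6; x_2* = 3 + 0.5·26.6/6 = 5.2167.
At M' = 354: x_2* = 15.05. Change: 15.05 − 5.2167 = 9.8333.

Δx_2* = 9.8333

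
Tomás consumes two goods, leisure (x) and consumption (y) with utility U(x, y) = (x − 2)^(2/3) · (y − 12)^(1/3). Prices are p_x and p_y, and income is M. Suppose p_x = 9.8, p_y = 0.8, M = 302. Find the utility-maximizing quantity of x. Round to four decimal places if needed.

After buying the subsistence bundle (2, 12), a share 2/3 of the remaining income goes to x: x* = 2 + 2/3·(M − 2p_x − 12p_y)/p_x.
Discretionary income = 302 − 2·9.8 − 12·0.8 = 272.8; x* = 2 + 2/3·272.8/9.8 = 20.5578.

x* = 20.5578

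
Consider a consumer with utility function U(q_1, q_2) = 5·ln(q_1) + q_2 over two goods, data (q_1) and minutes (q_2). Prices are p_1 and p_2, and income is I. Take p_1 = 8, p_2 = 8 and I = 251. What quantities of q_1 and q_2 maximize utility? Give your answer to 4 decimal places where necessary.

So q_1*(p_1,p_2) = 5·p_2/p_1, independent of income; and q_2* = (I − 5·p_2)/p_2.
At the given prices: q_1* = 5·8/8 = 5, and q_2* = 26.375.

q_1* = 5, q_2* = 26.375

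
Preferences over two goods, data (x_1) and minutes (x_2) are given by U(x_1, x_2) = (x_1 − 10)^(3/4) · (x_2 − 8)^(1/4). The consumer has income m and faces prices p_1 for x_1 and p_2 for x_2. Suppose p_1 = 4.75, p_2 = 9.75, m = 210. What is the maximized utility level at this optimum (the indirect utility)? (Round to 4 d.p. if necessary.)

MRS = 3·(x_2−8)/(x_1−10). Tangency with p_1/p_2 gives x_2−8 = (1/3)·(p_1/p_2)·(x_1−10).
Substituting into the budget: x_1* = 10 + 0.75·(m − 10·p_1 − 8·p_2)/p_1, and x_2* = 8 + 0.25·(…)/p_2.
Discretionary income = 210 − 10·4.75 − 8·9.75 = 84.5; x_1* = 10 + 0.75·84.5/4.75 = 23.3421; x_2* = 8 + 0.25·84.5/9.75 = 10.1667.
Utility at the optimum: U(23.3421, 10.1667) = 8.4697.

V = 8.4697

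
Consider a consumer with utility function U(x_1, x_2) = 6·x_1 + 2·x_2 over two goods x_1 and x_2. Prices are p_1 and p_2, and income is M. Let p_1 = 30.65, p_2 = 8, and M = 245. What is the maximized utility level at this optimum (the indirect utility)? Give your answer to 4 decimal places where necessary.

Linear utility — the consumer picks whichever good has higher MU/price: 6/30.65 = 0.1958 vs 2/8 = 0.25.
x_2 gives more utility per dollar, so spend all income on x_2: x_2* = M/p_2, x_1* = 0.
Numerically: x_1* = 0, x_2* = 30.625.
Utility at the optimum: U(0, 30.625) = 61.25.

V = 61.25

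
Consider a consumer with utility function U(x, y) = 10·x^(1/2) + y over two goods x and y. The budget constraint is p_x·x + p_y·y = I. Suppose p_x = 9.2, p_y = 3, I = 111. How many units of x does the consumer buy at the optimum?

Set MRS = p_x/p_y: 5·x^(−1/2) = p_x/p_y.
Solve: √x = 5·p_y/p_x, so x*(p_x,p_y) = (5·p_y/p_x)², and y* = (I − p_x·x*)/p_y.
Plugging in: x* = (5·3/9.2)² = 2.6583.

x* = 2.6583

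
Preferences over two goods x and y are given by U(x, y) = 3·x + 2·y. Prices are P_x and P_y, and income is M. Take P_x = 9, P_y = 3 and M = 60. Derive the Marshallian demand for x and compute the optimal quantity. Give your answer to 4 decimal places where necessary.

Linear utility — the consumer picks whichever good has higher MU/price: 3/9 = 0.3333 vs 2/3 = 0.6667.
y gives more utility per dollar, so spend all income on y: y* = M/P_y, x* = 0.
Numerically: x* = 0, y* = 20.

x* = 0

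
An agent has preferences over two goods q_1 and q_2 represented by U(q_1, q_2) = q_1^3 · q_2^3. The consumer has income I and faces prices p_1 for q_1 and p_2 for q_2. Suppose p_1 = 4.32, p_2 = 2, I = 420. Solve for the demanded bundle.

The MRS is q_2/q_1. Set MRS = p_1/p_2.
Rearranging, p_2·q_2 = p_1·q_1. Substituting into the budget gives p_1·q_1·(1 + 1) = I.
Demand: q_1*(p_1,p_2,I) = 0.5·I/p_1 and q_2* = 0.5·I/p_2.
At p_1=4.32, p_2=2, I=420: q_1* = 0.5·420/4.32 = 48.6111, q_2* = 105.

q_1* = 48.6111, q_2* = 105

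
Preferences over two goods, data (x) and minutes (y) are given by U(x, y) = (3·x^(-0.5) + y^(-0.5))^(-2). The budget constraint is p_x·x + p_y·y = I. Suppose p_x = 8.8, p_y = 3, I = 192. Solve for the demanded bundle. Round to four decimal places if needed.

x* = 16.3329, y* = 16.0901

MRS = MU_x/MU_y = 3·(y/x)^(1.5). Set equal to p_x/p_y.
Solve for the ratio: y/x = [(1/3)·p_x/p_y]^(2/3).
Substitute y = (y/x)·x into the budget: x* = I/(p_x + p_y·(y/x)).
Numerically y/x = 0.98513, so x* = 192/(8.8 + 3·0.98513) = 16.3329 and y* = 0.98513·16.3329 = 16.0901.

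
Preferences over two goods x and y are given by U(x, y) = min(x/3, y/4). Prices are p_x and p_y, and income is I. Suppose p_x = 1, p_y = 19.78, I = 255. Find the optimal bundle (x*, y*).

x* = 9.3156, y* = 12.4208

Here 3·1 + 4·19.78 = 82.12, giving x* = 9.3156 and y* = 12.4208.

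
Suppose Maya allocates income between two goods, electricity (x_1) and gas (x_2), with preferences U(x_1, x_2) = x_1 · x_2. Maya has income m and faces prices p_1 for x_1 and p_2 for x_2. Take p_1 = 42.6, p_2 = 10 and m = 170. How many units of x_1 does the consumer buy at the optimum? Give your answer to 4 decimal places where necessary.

MU_x_1/MU_x_2 = (x_2)/(x_1); tangency sets this equal to p_1/p_2.
So p_2·x_2 = p_1·x_1; combined with the budget, a share 0.5 of income goes to x_1.
Demand: x_1*(p_1,p_2,m) = 0.5·m/p_1 and x_2* = 0.5·m/p_2.
At p_1=42.6, p_2=10, m=170: x_1* = 0.5·170/42.6 = 1.9953.

x_1* = 1.9953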